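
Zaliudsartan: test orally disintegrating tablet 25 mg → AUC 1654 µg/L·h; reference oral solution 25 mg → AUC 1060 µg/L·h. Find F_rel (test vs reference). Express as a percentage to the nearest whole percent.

F_rel = (AUC_test/D_test) / (AUC_ref/D_ref)
      = (1654/25) / (1060/25)
      = 66.16 / 42.4 = 1.5604 = 156.04%

F_rel = 156%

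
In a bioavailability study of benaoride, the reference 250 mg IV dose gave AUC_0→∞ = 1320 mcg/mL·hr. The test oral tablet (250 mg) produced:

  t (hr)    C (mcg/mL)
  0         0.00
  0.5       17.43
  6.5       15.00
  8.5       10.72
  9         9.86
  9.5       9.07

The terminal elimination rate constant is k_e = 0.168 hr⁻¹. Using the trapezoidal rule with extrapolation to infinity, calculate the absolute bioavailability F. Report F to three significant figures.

F = 0.145

Trapezoidal AUC_0→9.5 (oral tablet):
  [0→0.5]: (0.00+17.43)/2 × 0.5 = 4.3575
  [0.5→6.5]: (17.43+15.00)/2 × 6 = 97.29
  [6.5→8.5]: (15.00+10.72)/2 × 2 = 25.72
  [8.5→9]: (10.72+9.86)/2 × 0.5 = 5.145
  [9→9.5]: (9.86+9.07)/2 × 0.5 = 4.7325
  Sum = 137.245 mcg/mL·hr
Tail: C_last/k_e = 9.07/0.168 = 53.988
AUC_0→∞ (oral tablet) = 137.245 + 53.988 = 191.233 mcg/mL·hr
F = (AUC_ev/D_ev)/(AUC_iv/D_iv) = (191.233/250)/(1320/250) = 0.764932/5.28 = 0.1449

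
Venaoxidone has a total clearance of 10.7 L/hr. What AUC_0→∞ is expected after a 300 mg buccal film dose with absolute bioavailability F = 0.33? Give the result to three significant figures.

AUC = 9.25 mg/L·hr

AUC_0→∞ = F × Dose / CL
        = 0.33 × 300 / 10.7 = 9.25234 mg/L·hr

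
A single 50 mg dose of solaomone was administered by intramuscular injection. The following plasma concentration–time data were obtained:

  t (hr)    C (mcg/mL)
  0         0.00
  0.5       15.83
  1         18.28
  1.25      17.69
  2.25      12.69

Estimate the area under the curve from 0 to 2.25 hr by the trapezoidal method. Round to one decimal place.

Trapezoidal AUC_0→2.25:
  [0→0.5]: (0.00+15.83)/2 × 0.5 = 3.9575
  [0.5→1]: (15.83+18.28)/2 × 0.5 = 8.5275
  [1→1.25]: (18.28+17.69)/2 × 0.25 = 4.49625
  [1.25→2.25]: (17.69+12.69)/2 × 1 = 15.19
  Sum = 32.17125 mcg/mL·hr

AUC = 32.2 mcg/mL·hr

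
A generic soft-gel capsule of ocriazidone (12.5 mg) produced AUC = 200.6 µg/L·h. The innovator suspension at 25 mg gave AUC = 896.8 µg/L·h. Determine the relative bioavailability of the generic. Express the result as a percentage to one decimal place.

F_rel = (AUC_test/D_test) / (AUC_ref/D_ref)
      = (200.6/12.5) / (896.8/25)
      = 16.048 / 35.872 = 0.4474 = 44.74%

F_rel = 44.7%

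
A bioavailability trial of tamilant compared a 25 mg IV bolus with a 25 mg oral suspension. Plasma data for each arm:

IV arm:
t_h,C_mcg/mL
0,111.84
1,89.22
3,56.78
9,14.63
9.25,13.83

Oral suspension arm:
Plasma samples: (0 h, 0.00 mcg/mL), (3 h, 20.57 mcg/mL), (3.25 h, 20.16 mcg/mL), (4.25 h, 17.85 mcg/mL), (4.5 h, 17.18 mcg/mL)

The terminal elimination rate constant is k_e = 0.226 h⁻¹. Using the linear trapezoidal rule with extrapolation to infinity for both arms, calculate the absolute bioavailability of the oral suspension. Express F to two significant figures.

Trapezoidal AUC_0→9.25 (IV):
  [0→1]: (111.84+89.22)/2 × 1 = 100.53
  [1→3]: (89.22+56.78)/2 × 2 = 146.0
  [3→9]: (56.78+14.63)/2 × 6 = 214.23
  [9→9.25]: (14.63+13.83)/2 × 0.25 = 3.5575
  Sum = 464.3175 mcg/mL·h
IV tail: 13.83/0.226 = 61.195; AUC_iv,0→∞ = 464.3175 + 61.195 = 525.5125 mcg/mL·h
Trapezoidal AUC_0→4.5 (oral suspension):
  [0→3]: (0.00+20.57)/2 × 3 = 30.855
  [3→3.25]: (20.57+20.16)/2 × 0.25 = 5.09125
  [3.25→4.25]: (20.16+17.85)/2 × 1 = 19.005
  [4.25→4.5]: (17.85+17.18)/2 × 0.25 = 4.37875
  Sum = 59.33 mcg/mL·h
oral suspension tail: 17.18/0.226 = 76.018; AUC_ev,0→∞ = 59.33 + 76.018 = 135.348 mcg/mL·h
F = (AUC_ev/D_ev)/(AUC_iv/D_iv) = (135.348/25)/(525.5125/25) = 5.41392/21.0205 = 0.2576

F = 0.26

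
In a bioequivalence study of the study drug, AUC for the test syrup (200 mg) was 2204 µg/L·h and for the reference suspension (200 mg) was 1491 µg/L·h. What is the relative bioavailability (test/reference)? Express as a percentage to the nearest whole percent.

F_rel = 148%

F_rel = (AUC_test/D_test) / (AUC_ref/D_ref)
      = (2204/200) / (1491/200)
      = 11.02 / 7.455 = 1.4782 = 147.82%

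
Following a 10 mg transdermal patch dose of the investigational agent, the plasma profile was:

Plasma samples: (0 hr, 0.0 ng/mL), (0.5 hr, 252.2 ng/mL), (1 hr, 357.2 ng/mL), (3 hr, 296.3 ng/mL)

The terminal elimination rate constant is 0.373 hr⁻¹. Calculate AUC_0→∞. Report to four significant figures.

AUC = 1663 ng/mL·hr

Trapezoidal AUC_0→3:
  [0→0.5]: (0.0+252.2)/2 × 0.5 = 63.05
  [0.5→1]: (252.2+357.2)/2 × 0.5 = 152.35
  [1→3]: (357.2+296.3)/2 × 2 = 653.5
  Sum = 868.9 ng/mL·hr
Extrapolated tail: C_last / k_e = 296.3 / 0.373 = 794.370
AUC_0→∞ = 868.9 + 794.370 = 1663.27 ng/mL·hr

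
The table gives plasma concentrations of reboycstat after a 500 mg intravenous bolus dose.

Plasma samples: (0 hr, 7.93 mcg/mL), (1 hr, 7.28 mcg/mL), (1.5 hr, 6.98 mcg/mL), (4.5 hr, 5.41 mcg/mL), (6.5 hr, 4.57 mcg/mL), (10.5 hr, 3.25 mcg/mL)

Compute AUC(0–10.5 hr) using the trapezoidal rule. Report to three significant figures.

Trapezoidal AUC_0→10.5:
  [0→1]: (7.93+7.28)/2 × 1 = 7.605
  [1→1.5]: (7.28+6.98)/2 × 0.5 = 3.565
  [1.5→4.5]: (6.98+5.41)/2 × 3 = 18.585
  [4.5→6.5]: (5.41+4.57)/2 × 2 = 9.98
  [6.5→10.5]: (4.57+3.25)/2 × 4 = 15.64
  Sum = 55.375 mcg/mL·hr

AUC = 55.4 mcg/mL·hr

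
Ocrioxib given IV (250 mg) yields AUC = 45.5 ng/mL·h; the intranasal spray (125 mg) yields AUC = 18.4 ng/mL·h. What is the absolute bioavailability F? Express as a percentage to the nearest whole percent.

F = 81%

F = (AUC_ev / D_ev) / (AUC_iv / D_iv)
  = (18.4/125) / (45.5/250)
  = 0.1472 / 0.182 = 0.8088
  = 80.88%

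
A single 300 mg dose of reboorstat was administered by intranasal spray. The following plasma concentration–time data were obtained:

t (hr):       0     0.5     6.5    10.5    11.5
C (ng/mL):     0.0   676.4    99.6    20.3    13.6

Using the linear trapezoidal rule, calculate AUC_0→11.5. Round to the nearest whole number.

Trapezoidal AUC_0→11.5:
  [0→0.5]: (0.0+676.4)/2 × 0.5 = 169.1
  [0.5→6.5]: (676.4+99.6)/2 × 6 = 2328.0
  [6.5→10.5]: (99.6+20.3)/2 × 4 = 239.8
  [10.5→11.5]: (20.3+13.6)/2 × 1 = 16.95
  Sum = 2753.85 ng/mL·hr

AUC = 2754 ng/mL·hr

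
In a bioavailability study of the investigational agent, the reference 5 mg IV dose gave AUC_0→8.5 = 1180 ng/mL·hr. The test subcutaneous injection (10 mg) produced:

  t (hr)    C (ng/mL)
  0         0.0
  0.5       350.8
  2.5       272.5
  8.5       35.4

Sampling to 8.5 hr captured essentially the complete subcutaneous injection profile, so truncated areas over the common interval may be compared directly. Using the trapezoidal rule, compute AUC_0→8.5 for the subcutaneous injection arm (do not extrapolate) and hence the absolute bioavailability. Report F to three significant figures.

Trapezoidal AUC_0→8.5 (subcutaneous injection):
  [0→0.5]: (0.0+350.8)/2 × 0.5 = 87.7
  [0.5→2.5]: (350.8+272.5)/2 × 2 = 623.3
  [2.5→8.5]: (272.5+35.4)/2 × 6 = 923.7
  Sum = 1634.7 ng/mL·hr
F = (AUC_ev/D_ev)/(AUC_iv/D_iv) = (1634.7/10)/(1180/5) = 163.47/236 = 0.6927

F = 0.693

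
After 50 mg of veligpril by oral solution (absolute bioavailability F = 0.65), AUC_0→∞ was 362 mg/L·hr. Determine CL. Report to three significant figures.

CL = F × Dose / AUC_0→∞
   = 0.65 × 50 / 362 = 0.089779 L/hr

CL = 0.0898 L/hr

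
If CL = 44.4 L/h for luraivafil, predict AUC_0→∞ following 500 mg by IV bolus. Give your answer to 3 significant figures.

AUC_0→∞ = Dose_iv / CL
        = 500 / 44.4 = 11.2613 mg/L·h

AUC = 11.3 mg/L·h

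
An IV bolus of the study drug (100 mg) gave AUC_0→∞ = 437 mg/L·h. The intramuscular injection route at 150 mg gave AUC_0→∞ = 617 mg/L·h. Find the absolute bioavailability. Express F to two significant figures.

F = 0.94

F = (AUC_ev / D_ev) / (AUC_iv / D_iv)
  = (617/150) / (437/100)
  = 4.11333 / 4.37 = 0.9413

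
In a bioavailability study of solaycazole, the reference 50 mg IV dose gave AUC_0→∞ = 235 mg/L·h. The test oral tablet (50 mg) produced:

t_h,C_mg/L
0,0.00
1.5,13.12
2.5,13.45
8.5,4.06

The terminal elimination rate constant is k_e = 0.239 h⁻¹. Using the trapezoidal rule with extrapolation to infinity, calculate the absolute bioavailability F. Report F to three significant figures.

Trapezoidal AUC_0→8.5 (oral tablet):
  [0→1.5]: (0.00+13.12)/2 × 1.5 = 9.84
  [1.5→2.5]: (13.12+13.45)/2 × 1 = 13.285
  [2.5→8.5]: (13.45+4.06)/2 × 6 = 52.53
  Sum = 75.655 mg/L·h
Tail: C_last/k_e = 4.06/0.239 = 16.987
AUC_0→∞ (oral tablet) = 75.655 + 16.987 = 92.642 mg/L·h
F = (AUC_ev/D_ev)/(AUC_iv/D_iv) = (92.642/50)/(235/50) = 1.85284/4.7 = 0.3942

F = 0.394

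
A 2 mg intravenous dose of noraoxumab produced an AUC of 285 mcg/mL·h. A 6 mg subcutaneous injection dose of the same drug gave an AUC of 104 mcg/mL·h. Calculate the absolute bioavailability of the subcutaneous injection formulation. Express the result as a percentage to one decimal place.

F = (AUC_ev / D_ev) / (AUC_iv / D_iv)
  = (104/6) / (285/2)
  = 17.3333 / 142.5 = 0.1216
  = 12.16%

F = 12.2%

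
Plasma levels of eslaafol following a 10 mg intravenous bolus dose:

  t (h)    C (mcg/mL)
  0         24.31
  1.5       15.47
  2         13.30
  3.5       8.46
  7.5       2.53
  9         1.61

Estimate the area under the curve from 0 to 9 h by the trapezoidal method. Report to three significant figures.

AUC = 78.4 mcg/mL·h

Trapezoidal AUC_0→9:
  [0→1.5]: (24.31+15.47)/2 × 1.5 = 29.835
  [1.5→2]: (15.47+13.30)/2 × 0.5 = 7.1925
  [2→3.5]: (13.30+8.46)/2 × 1.5 = 16.32
  [3.5→7.5]: (8.46+2.53)/2 × 4 = 21.98
  [7.5→9]: (2.53+1.61)/2 × 1.5 = 3.105
  Sum = 78.4325 mcg/mL·h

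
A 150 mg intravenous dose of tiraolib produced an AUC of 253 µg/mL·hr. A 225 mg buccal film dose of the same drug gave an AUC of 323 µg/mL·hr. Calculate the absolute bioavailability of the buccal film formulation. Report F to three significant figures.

F = (AUC_ev / D_ev) / (AUC_iv / D_iv)
  = (323/225) / (253/150)
  = 1.43556 / 1.68667 = 0.8511

F = 0.851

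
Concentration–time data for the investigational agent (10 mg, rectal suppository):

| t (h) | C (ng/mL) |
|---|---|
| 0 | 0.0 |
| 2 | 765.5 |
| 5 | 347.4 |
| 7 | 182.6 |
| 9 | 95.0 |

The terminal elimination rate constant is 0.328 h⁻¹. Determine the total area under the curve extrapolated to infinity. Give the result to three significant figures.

Trapezoidal AUC_0→9:
  [0→2]: (0.0+765.5)/2 × 2 = 765.5
  [2→5]: (765.5+347.4)/2 × 3 = 1669.35
  [5→7]: (347.4+182.6)/2 × 2 = 530.0
  [7→9]: (182.6+95.0)/2 × 2 = 277.6
  Sum = 3242.45 ng/mL·h
Extrapolated tail: C_last / k_e = 95.0 / 0.328 = 289.634
AUC_0→∞ = 3242.45 + 289.634 = 3532.084 ng/mL·h

AUC = 3530 ng/mL·h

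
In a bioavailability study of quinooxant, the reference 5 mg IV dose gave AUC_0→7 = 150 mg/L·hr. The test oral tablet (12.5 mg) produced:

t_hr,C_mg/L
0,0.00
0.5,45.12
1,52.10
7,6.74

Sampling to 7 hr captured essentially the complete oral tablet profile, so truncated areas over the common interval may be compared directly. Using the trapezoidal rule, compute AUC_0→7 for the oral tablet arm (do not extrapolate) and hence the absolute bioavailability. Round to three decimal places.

Trapezoidal AUC_0→7 (oral tablet):
  [0→0.5]: (0.00+45.12)/2 × 0.5 = 11.28
  [0.5→1]: (45.12+52.10)/2 × 0.5 = 24.305
  [1→7]: (52.10+6.74)/2 × 6 = 176.52
  Sum = 212.105 mg/L·hr
F = (AUC_ev/D_ev)/(AUC_iv/D_iv) = (212.105/12.5)/(150/5) = 16.9684/30 = 0.5656

F = 0.566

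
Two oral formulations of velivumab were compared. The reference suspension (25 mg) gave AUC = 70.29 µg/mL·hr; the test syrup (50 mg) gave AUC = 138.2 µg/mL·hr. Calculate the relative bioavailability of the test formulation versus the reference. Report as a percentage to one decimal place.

F_rel = 98.3%

F_rel = (AUC_test/D_test) / (AUC_ref/D_ref)
      = (138.2/50) / (70.29/25)
      = 2.764 / 2.8116 = 0.9831 = 98.31%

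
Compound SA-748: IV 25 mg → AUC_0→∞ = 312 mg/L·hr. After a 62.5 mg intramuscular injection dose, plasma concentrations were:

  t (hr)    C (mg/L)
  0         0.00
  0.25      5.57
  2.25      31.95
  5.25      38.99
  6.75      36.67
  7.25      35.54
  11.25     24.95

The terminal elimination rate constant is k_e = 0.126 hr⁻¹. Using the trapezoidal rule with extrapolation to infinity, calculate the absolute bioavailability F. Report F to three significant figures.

F = 0.690

Trapezoidal AUC_0→11.25 (intramuscular injection):
  [0→0.25]: (0.00+5.57)/2 × 0.25 = 0.69625
  [0.25→2.25]: (5.57+31.95)/2 × 2 = 37.52
  [2.25→5.25]: (31.95+38.99)/2 × 3 = 106.41
  [5.25→6.75]: (38.99+36.67)/2 × 1.5 = 56.745
  [6.75→7.25]: (36.67+35.54)/2 × 0.5 = 18.0525
  [7.25→11.25]: (35.54+24.95)/2 × 4 = 120.98
  Sum = 340.40375 mg/L·hr
Tail: C_last/k_e = 24.95/0.126 = 198.016
AUC_0→∞ (intramuscular injection) = 340.40375 + 198.016 = 538.41975 mg/L·hr
F = (AUC_ev/D_ev)/(AUC_iv/D_iv) = (538.41975/62.5)/(312/25) = 8.614716/12.48 = 0.6903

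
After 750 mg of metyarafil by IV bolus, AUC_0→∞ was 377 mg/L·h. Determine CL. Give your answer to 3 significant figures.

CL = 1.99 L/h

CL = Dose_iv / AUC_0→∞
   = 750 / 377 = 1.98939 L/h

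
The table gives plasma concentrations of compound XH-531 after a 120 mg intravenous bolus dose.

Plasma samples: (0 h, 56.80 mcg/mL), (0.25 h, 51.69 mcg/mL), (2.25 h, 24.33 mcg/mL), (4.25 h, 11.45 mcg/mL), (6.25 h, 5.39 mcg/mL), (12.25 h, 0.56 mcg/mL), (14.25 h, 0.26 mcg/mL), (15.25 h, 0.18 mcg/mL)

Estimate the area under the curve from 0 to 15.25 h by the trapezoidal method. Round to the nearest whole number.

Trapezoidal AUC_0→15.25:
  [0→0.25]: (56.80+51.69)/2 × 0.25 = 13.56125
  [0.25→2.25]: (51.69+24.33)/2 × 2 = 76.02
  [2.25→4.25]: (24.33+11.45)/2 × 2 = 35.78
  [4.25→6.25]: (11.45+5.39)/2 × 2 = 16.84
  [6.25→12.25]: (5.39+0.56)/2 × 6 = 17.85
  [12.25→14.25]: (0.56+0.26)/2 × 2 = 0.82
  [14.25→15.25]: (0.26+0.18)/2 × 1 = 0.22
  Sum = 161.09125 mcg/mL·h

AUC = 161 mcg/mL·h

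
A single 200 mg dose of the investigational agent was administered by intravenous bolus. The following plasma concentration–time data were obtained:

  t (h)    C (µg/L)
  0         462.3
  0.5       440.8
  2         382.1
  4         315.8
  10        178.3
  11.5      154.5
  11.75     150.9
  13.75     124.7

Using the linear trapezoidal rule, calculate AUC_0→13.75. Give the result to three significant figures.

AUC = 3590 µg/L·h

Trapezoidal AUC_0→13.75:
  [0→0.5]: (462.3+440.8)/2 × 0.5 = 225.775
  [0.5→2]: (440.8+382.1)/2 × 1.5 = 617.175
  [2→4]: (382.1+315.8)/2 × 2 = 697.9
  [4→10]: (315.8+178.3)/2 × 6 = 1482.3
  [10→11.5]: (178.3+154.5)/2 × 1.5 = 249.6
  [11.5→11.75]: (154.5+150.9)/2 × 0.25 = 38.175
  [11.75→13.75]: (150.9+124.7)/2 × 2 = 275.6
  Sum = 3586.525 µg/L·h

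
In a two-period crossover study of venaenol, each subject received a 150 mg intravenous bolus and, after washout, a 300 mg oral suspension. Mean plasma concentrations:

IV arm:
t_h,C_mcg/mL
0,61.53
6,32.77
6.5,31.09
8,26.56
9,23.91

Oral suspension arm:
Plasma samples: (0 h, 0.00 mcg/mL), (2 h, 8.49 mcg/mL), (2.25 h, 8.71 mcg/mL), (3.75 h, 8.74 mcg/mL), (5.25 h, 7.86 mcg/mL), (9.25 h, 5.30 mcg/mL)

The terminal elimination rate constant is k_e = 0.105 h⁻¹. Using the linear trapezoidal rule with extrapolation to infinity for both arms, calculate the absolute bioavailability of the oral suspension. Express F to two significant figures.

F = 0.095

Trapezoidal AUC_0→9 (IV):
  [0→6]: (61.53+32.77)/2 × 6 = 282.9
  [6→6.5]: (32.77+31.09)/2 × 0.5 = 15.965
  [6.5→8]: (31.09+26.56)/2 × 1.5 = 43.2375
  [8→9]: (26.56+23.91)/2 × 1 = 25.235
  Sum = 367.3375 mcg/mL·h
IV tail: 23.91/0.105 = 227.714; AUC_iv,0→∞ = 367.3375 + 227.714 = 595.0515 mcg/mL·h
Trapezoidal AUC_0→9.25 (oral suspension):
  [0→2]: (0.00+8.49)/2 × 2 = 8.49
  [2→2.25]: (8.49+8.71)/2 × 0.25 = 2.15
  [2.25→3.75]: (8.71+8.74)/2 × 1.5 = 13.0875
  [3.75→5.25]: (8.74+7.86)/2 × 1.5 = 12.45
  [5.25→9.25]: (7.86+5.30)/2 × 4 = 26.32
  Sum = 62.4975 mcg/mL·h
oral suspension tail: 5.30/0.105 = 50.476; AUC_ev,0→∞ = 62.4975 + 50.476 = 112.9735 mcg/mL·h
F = (AUC_ev/D_ev)/(AUC_iv/D_iv) = (112.9735/300)/(595.0515/150) = 0.376578/3.96701 = 0.0949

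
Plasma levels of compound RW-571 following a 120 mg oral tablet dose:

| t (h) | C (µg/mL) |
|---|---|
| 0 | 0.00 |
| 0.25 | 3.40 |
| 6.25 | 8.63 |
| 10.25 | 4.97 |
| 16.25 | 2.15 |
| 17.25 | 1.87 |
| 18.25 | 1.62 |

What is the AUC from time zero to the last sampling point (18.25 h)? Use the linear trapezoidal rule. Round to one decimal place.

AUC = 88.8 µg/mL·h

Trapezoidal AUC_0→18.25:
  [0→0.25]: (0.00+3.40)/2 × 0.25 = 0.425
  [0.25→6.25]: (3.40+8.63)/2 × 6 = 36.09
  [6.25→10.25]: (8.63+4.97)/2 × 4 = 27.2
  [10.25→16.25]: (4.97+2.15)/2 × 6 = 21.36
  [16.25→17.25]: (2.15+1.87)/2 × 1 = 2.01
  [17.25→18.25]: (1.87+1.62)/2 × 1 = 1.745
  Sum = 88.83 µg/mL·h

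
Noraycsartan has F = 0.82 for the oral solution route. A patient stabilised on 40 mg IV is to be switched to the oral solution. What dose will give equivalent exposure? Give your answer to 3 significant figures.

For equal systemic exposure: F × D_ev = D_iv
D_ev = D_iv / F = 40 / 0.82 = 48.7805 mg

D_oral = 48.8 mg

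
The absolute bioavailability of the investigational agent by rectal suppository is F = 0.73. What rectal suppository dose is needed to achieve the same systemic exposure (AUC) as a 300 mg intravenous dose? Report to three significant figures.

For equal systemic exposure: F × D_ev = D_iv
D_ev = D_iv / F = 300 / 0.73 = 410.959 mg

D_rectal = 411 mg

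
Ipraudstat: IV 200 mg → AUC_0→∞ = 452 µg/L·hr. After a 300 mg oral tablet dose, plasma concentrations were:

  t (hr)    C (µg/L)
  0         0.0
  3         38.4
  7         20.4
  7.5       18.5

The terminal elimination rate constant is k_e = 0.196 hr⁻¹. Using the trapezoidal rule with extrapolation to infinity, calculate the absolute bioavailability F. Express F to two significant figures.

Trapezoidal AUC_0→7.5 (oral tablet):
  [0→3]: (0.0+38.4)/2 × 3 = 57.6
  [3→7]: (38.4+20.4)/2 × 4 = 117.6
  [7→7.5]: (20.4+18.5)/2 × 0.5 = 9.725
  Sum = 184.925 µg/L·hr
Tail: C_last/k_e = 18.5/0.196 = 94.388
AUC_0→∞ (oral tablet) = 184.925 + 94.388 = 279.313 µg/L·hr
F = (AUC_ev/D_ev)/(AUC_iv/D_iv) = (279.313/300)/(452/200) = 0.931043/2.26 = 0.4120

F = 0.41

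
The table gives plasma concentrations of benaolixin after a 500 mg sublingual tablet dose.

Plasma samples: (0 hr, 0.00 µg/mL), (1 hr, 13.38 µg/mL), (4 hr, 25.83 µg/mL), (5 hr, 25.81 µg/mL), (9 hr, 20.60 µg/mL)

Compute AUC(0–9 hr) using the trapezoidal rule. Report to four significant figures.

Trapezoidal AUC_0→9:
  [0→1]: (0.00+13.38)/2 × 1 = 6.69
  [1→4]: (13.38+25.83)/2 × 3 = 58.815
  [4→5]: (25.83+25.81)/2 × 1 = 25.82
  [5→9]: (25.81+20.60)/2 × 4 = 92.82
  Sum = 184.145 µg/mL·hr

AUC = 184.1 µg/mL·hr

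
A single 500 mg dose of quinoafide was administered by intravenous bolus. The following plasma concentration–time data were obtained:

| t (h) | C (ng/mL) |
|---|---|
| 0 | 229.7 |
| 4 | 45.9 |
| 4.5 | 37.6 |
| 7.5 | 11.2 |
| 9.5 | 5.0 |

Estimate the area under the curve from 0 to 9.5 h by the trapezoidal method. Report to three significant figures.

Trapezoidal AUC_0→9.5:
  [0→4]: (229.7+45.9)/2 × 4 = 551.2
  [4→4.5]: (45.9+37.6)/2 × 0.5 = 20.875
  [4.5→7.5]: (37.6+11.2)/2 × 3 = 73.2
  [7.5→9.5]: (11.2+5.0)/2 × 2 = 16.2
  Sum = 661.475 ng/mL·h

AUC = 661 ng/mL·h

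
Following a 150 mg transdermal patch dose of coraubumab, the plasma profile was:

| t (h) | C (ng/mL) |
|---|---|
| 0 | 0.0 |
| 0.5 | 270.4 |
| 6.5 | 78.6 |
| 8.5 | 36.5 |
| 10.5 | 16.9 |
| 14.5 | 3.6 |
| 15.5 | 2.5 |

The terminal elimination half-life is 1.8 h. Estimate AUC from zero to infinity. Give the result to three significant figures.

Trapezoidal AUC_0→15.5:
  [0→0.5]: (0.0+270.4)/2 × 0.5 = 67.6
  [0.5→6.5]: (270.4+78.6)/2 × 6 = 1047.0
  [6.5→8.5]: (78.6+36.5)/2 × 2 = 115.1
  [8.5→10.5]: (36.5+16.9)/2 × 2 = 53.4
  [10.5→14.5]: (16.9+3.6)/2 × 4 = 41.0
  [14.5→15.5]: (3.6+2.5)/2 × 1 = 3.05
  Sum = 1327.15 ng/mL·h
k_e = ln2 / t½ = 0.693147 / 1.8 = 0.3851 h^-1
Extrapolated tail: C_last / k_e = 2.5 / 0.3851 = 6.492
AUC_0→∞ = 1327.15 + 6.492 = 1333.642 ng/mL·h

AUC = 1330 ng/mL·h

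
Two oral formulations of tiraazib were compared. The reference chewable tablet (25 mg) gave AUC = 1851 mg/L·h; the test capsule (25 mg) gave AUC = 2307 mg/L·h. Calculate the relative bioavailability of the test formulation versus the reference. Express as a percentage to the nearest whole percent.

F_rel = 125%

F_rel = (AUC_test/D_test) / (AUC_ref/D_ref)
      = (2307/25) / (1851/25)
      = 92.28 / 74.04 = 1.2464 = 124.64%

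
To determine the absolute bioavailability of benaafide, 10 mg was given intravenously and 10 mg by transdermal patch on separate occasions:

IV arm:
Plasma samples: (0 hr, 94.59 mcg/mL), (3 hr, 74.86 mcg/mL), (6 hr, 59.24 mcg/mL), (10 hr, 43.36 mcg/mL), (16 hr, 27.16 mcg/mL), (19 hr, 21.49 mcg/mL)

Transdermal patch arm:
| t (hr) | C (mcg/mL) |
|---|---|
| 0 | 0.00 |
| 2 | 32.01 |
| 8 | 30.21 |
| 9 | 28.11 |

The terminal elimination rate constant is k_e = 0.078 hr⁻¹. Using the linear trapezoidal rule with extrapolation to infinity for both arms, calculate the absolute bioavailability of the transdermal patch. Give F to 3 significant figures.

Trapezoidal AUC_0→19 (IV):
  [0→3]: (94.59+74.86)/2 × 3 = 254.175
  [3→6]: (74.86+59.24)/2 × 3 = 201.15
  [6→10]: (59.24+43.36)/2 × 4 = 205.2
  [10→16]: (43.36+27.16)/2 × 6 = 211.56
  [16→19]: (27.16+21.49)/2 × 3 = 72.975
  Sum = 945.06 mcg/mL·hr
IV tail: 21.49/0.078 = 275.513; AUC_iv,0→∞ = 945.06 + 275.513 = 1220.573 mcg/mL·hr
Trapezoidal AUC_0→9 (transdermal patch):
  [0→2]: (0.00+32.01)/2 × 2 = 32.01
  [2→8]: (32.01+30.21)/2 × 6 = 186.66
  [8→9]: (30.21+28.11)/2 × 1 = 29.16
  Sum = 247.83 mcg/mL·hr
transdermal patch tail: 28.11/0.078 = 360.385; AUC_ev,0→∞ = 247.83 + 360.385 = 608.215 mcg/mL·hr
F = (AUC_ev/D_ev)/(AUC_iv/D_iv) = (608.215/10)/(1220.573/10) = 60.8215/122.0573 = 0.4983

F = 0.498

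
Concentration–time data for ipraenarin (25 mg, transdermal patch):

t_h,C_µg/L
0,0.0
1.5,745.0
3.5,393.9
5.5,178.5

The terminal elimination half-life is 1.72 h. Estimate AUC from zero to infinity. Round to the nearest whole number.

Trapezoidal AUC_0→5.5:
  [0→1.5]: (0.0+745.0)/2 × 1.5 = 558.75
  [1.5→3.5]: (745.0+393.9)/2 × 2 = 1138.9
  [3.5→5.5]: (393.9+178.5)/2 × 2 = 572.4
  Sum = 2270.05 µg/L·h
k_e = ln2 / t½ = 0.693147 / 1.72 = 0.4030 h^-1
Extrapolated tail: C_last / k_e = 178.5 / 0.403 = 442.928
AUC_0→∞ = 2270.05 + 442.928 = 2712.978 µg/L·h

AUC = 2713 µg/L·h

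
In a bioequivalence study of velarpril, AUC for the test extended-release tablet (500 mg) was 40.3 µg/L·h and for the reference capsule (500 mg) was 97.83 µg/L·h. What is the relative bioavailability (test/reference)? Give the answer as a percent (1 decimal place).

F_rel = 41.2%

F_rel = (AUC_test/D_test) / (AUC_ref/D_ref)
      = (40.3/500) / (97.83/500)
      = 0.0806 / 0.19566 = 0.4119 = 41.19%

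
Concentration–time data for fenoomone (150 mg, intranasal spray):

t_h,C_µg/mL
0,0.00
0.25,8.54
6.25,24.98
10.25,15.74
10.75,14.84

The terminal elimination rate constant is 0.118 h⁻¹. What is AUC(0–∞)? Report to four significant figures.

AUC = 316.5 µg/mL·h

Trapezoidal AUC_0→10.75:
  [0→0.25]: (0.00+8.54)/2 × 0.25 = 1.0675
  [0.25→6.25]: (8.54+24.98)/2 × 6 = 100.56
  [6.25→10.25]: (24.98+15.74)/2 × 4 = 81.44
  [10.25→10.75]: (15.74+14.84)/2 × 0.5 = 7.645
  Sum = 190.7125 µg/mL·h
Extrapolated tail: C_last / k_e = 14.84 / 0.118 = 125.763
AUC_0→∞ = 190.7125 + 125.763 = 316.4755 µg/mL·h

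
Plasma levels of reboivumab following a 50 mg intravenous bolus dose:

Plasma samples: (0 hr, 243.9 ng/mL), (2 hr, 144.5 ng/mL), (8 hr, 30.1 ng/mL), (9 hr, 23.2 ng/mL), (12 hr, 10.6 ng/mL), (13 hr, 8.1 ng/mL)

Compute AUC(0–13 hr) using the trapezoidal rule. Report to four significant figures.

AUC = 998.9 ng/mL·hr

Trapezoidal AUC_0→13:
  [0→2]: (243.9+144.5)/2 × 2 = 388.4
  [2→8]: (144.5+30.1)/2 × 6 = 523.8
  [8→9]: (30.1+23.2)/2 × 1 = 26.65
  [9→12]: (23.2+10.6)/2 × 3 = 50.7
  [12→13]: (10.6+8.1)/2 × 1 = 9.35
  Sum = 998.9 ng/mL·hr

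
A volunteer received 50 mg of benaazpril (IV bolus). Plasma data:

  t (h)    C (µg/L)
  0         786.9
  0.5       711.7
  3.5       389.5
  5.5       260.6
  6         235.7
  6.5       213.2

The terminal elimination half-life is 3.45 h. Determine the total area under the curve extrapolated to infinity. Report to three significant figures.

Trapezoidal AUC_0→6.5:
  [0→0.5]: (786.9+711.7)/2 × 0.5 = 374.65
  [0.5→3.5]: (711.7+389.5)/2 × 3 = 1651.8
  [3.5→5.5]: (389.5+260.6)/2 × 2 = 650.1
  [5.5→6]: (260.6+235.7)/2 × 0.5 = 124.075
  [6→6.5]: (235.7+213.2)/2 × 0.5 = 112.225
  Sum = 2912.85 µg/L·h
k_e = ln2 / t½ = 0.693147 / 3.45 = 0.2009 h^-1
Extrapolated tail: C_last / k_e = 213.2 / 0.2009 = 1061.224
AUC_0→∞ = 2912.85 + 1061.224 = 3974.074 µg/L·h

AUC = 3970 µg/L·h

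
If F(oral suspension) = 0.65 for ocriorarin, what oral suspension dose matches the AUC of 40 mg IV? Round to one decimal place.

For equal systemic exposure: F × D_ev = D_iv
D_ev = D_iv / F = 40 / 0.65 = 61.5385 mg

D_oral = 61.5 mg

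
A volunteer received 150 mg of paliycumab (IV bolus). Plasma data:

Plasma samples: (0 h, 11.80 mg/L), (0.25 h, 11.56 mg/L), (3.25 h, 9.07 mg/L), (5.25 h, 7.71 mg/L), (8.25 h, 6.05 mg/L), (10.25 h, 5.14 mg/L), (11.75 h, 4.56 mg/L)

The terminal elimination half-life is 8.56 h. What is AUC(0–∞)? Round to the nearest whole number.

Trapezoidal AUC_0→11.75:
  [0→0.25]: (11.80+11.56)/2 × 0.25 = 2.92
  [0.25→3.25]: (11.56+9.07)/2 × 3 = 30.945
  [3.25→5.25]: (9.07+7.71)/2 × 2 = 16.78
  [5.25→8.25]: (7.71+6.05)/2 × 3 = 20.64
  [8.25→10.25]: (6.05+5.14)/2 × 2 = 11.19
  [10.25→11.75]: (5.14+4.56)/2 × 1.5 = 7.275
  Sum = 89.75 mg/L·h
k_e = ln2 / t½ = 0.693147 / 8.56 = 0.0810 h^-1
Extrapolated tail: C_last / k_e = 4.56 / 0.081 = 56.296
AUC_0→∞ = 89.75 + 56.296 = 146.046 mg/L·h

AUC = 146 mg/L·h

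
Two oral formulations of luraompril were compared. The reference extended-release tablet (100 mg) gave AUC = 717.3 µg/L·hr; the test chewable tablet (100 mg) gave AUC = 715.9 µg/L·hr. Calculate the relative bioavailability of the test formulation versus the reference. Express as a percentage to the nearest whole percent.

F_rel = 100%

F_rel = (AUC_test/D_test) / (AUC_ref/D_ref)
      = (715.9/100) / (717.3/100)
      = 7.159 / 7.173 = 0.9980 = 99.80%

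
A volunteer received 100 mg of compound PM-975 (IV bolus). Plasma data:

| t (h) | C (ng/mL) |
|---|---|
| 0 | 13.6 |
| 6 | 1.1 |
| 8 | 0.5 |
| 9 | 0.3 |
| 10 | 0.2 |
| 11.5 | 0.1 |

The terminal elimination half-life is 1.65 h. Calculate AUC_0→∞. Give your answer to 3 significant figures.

Trapezoidal AUC_0→11.5:
  [0→6]: (13.6+1.1)/2 × 6 = 44.1
  [6→8]: (1.1+0.5)/2 × 2 = 1.6
  [8→9]: (0.5+0.3)/2 × 1 = 0.4
  [9→10]: (0.3+0.2)/2 × 1 = 0.25
  [10→11.5]: (0.2+0.1)/2 × 1.5 = 0.225
  Sum = 46.575 ng/mL·h
k_e = ln2 / t½ = 0.693147 / 1.65 = 0.4201 h^-1
Extrapolated tail: C_last / k_e = 0.1 / 0.4201 = 0.238
AUC_0→∞ = 46.575 + 0.238 = 46.813 ng/mL·h

AUC = 46.8 ng/mL·h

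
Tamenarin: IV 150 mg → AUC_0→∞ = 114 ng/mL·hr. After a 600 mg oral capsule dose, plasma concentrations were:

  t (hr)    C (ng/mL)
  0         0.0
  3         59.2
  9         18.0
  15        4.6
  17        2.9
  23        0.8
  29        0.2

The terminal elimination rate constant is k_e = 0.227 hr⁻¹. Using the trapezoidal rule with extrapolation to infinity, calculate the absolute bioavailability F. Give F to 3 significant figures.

Trapezoidal AUC_0→29 (oral capsule):
  [0→3]: (0.0+59.2)/2 × 3 = 88.8
  [3→9]: (59.2+18.0)/2 × 6 = 231.6
  [9→15]: (18.0+4.6)/2 × 6 = 67.8
  [15→17]: (4.6+2.9)/2 × 2 = 7.5
  [17→23]: (2.9+0.8)/2 × 6 = 11.1
  [23→29]: (0.8+0.2)/2 × 6 = 3.0
  Sum = 409.8 ng/mL·hr
Tail: C_last/k_e = 0.2/0.227 = 0.881
AUC_0→∞ (oral capsule) = 409.8 + 0.881 = 410.681 ng/mL·hr
F = (AUC_ev/D_ev)/(AUC_iv/D_iv) = (410.681/600)/(114/150) = 0.684468/0.76 = 0.9006

F = 0.901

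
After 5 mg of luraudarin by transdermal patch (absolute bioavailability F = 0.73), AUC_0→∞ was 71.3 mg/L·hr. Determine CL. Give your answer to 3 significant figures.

CL = 0.0512 L/hr

CL = F × Dose / AUC_0→∞
   = 0.73 × 5 / 71.3 = 0.0511921 L/hr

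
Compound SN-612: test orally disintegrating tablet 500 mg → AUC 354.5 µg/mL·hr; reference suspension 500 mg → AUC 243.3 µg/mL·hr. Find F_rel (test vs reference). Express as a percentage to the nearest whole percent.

F_rel = 146%

F_rel = (AUC_test/D_test) / (AUC_ref/D_ref)
      = (354.5/500) / (243.3/500)
      = 0.709 / 0.4866 = 1.4570 = 145.70%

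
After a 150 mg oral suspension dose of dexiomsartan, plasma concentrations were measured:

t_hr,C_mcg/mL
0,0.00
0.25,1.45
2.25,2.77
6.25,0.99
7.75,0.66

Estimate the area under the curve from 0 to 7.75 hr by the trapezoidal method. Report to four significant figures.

Trapezoidal AUC_0→7.75:
  [0→0.25]: (0.00+1.45)/2 × 0.25 = 0.18125
  [0.25→2.25]: (1.45+2.77)/2 × 2 = 4.22
  [2.25→6.25]: (2.77+0.99)/2 × 4 = 7.52
  [6.25→7.75]: (0.99+0.66)/2 × 1.5 = 1.2375
  Sum = 13.15875 mcg/mL·hr

AUC = 13.16 mcg/mL·hr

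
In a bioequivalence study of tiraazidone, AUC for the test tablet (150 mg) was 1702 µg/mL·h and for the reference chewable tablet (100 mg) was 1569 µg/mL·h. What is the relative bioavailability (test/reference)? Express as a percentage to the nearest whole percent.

F_rel = (AUC_test/D_test) / (AUC_ref/D_ref)
      = (1702/150) / (1569/100)
      = 11.3467 / 15.69 = 0.7232 = 72.32%

F_rel = 72%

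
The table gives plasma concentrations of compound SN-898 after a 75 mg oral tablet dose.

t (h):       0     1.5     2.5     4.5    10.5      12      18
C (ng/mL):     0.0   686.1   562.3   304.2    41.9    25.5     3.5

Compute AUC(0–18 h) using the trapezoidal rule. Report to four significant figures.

AUC = 3181 ng/mL·h

Trapezoidal AUC_0→18:
  [0→1.5]: (0.0+686.1)/2 × 1.5 = 514.575
  [1.5→2.5]: (686.1+562.3)/2 × 1 = 624.2
  [2.5→4.5]: (562.3+304.2)/2 × 2 = 866.5
  [4.5→10.5]: (304.2+41.9)/2 × 6 = 1038.3
  [10.5→12]: (41.9+25.5)/2 × 1.5 = 50.55
  [12→18]: (25.5+3.5)/2 × 6 = 87.0
  Sum = 3181.125 ng/mL·h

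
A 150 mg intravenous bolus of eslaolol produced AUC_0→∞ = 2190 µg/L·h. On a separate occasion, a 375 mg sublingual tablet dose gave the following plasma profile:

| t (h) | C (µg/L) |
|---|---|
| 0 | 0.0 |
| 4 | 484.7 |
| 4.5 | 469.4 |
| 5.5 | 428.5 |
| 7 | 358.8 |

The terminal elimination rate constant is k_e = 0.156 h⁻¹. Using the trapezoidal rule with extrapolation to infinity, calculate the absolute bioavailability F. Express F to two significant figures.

F = 0.83

Trapezoidal AUC_0→7 (sublingual tablet):
  [0→4]: (0.0+484.7)/2 × 4 = 969.4
  [4→4.5]: (484.7+469.4)/2 × 0.5 = 238.525
  [4.5→5.5]: (469.4+428.5)/2 × 1 = 448.95
  [5.5→7]: (428.5+358.8)/2 × 1.5 = 590.475
  Sum = 2247.35 µg/L·h
Tail: C_last/k_e = 358.8/0.156 = 2300.000
AUC_0→∞ (sublingual tablet) = 2247.35 + 2300.000 = 4547.35 µg/L·h
F = (AUC_ev/D_ev)/(AUC_iv/D_iv) = (4547.35/375)/(2190/150) = 12.1263/14.6 = 0.8306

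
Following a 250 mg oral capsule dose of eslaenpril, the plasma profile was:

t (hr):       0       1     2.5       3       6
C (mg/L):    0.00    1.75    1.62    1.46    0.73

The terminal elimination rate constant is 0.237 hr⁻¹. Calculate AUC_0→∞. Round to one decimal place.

Trapezoidal AUC_0→6:
  [0→1]: (0.00+1.75)/2 × 1 = 0.875
  [1→2.5]: (1.75+1.62)/2 × 1.5 = 2.5275
  [2.5→3]: (1.62+1.46)/2 × 0.5 = 0.77
  [3→6]: (1.46+0.73)/2 × 3 = 3.285
  Sum = 7.4575 mg/L·hr
Extrapolated tail: C_last / k_e = 0.73 / 0.237 = 3.080
AUC_0→∞ = 7.4575 + 3.080 = 10.5375 mg/L·hr

AUC = 10.5 mg/L·hr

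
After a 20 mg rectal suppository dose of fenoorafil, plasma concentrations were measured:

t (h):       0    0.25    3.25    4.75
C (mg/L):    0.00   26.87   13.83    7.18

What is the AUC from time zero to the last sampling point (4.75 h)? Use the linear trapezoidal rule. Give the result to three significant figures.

AUC = 80.2 mg/L·h

Trapezoidal AUC_0→4.75:
  [0→0.25]: (0.00+26.87)/2 × 0.25 = 3.35875
  [0.25→3.25]: (26.87+13.83)/2 × 3 = 61.05
  [3.25→4.75]: (13.83+7.18)/2 × 1.5 = 15.7575
  Sum = 80.16625 mg/L·h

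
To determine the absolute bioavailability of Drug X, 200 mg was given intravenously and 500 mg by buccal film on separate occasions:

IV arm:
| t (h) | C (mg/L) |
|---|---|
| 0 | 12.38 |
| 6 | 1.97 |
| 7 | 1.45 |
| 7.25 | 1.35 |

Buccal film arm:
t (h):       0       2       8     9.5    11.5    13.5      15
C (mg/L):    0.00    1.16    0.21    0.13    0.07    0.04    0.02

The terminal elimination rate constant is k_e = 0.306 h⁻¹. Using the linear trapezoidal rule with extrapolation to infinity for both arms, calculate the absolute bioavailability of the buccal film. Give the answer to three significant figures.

Trapezoidal AUC_0→7.25 (IV):
  [0→6]: (12.38+1.97)/2 × 6 = 43.05
  [6→7]: (1.97+1.45)/2 × 1 = 1.71
  [7→7.25]: (1.45+1.35)/2 × 0.25 = 0.35
  Sum = 45.11 mg/L·h
IV tail: 1.35/0.306 = 4.412; AUC_iv,0→∞ = 45.11 + 4.412 = 49.522 mg/L·h
Trapezoidal AUC_0→15 (buccal film):
  [0→2]: (0.00+1.16)/2 × 2 = 1.16
  [2→8]: (1.16+0.21)/2 × 6 = 4.11
  [8→9.5]: (0.21+0.13)/2 × 1.5 = 0.255
  [9.5→11.5]: (0.13+0.07)/2 × 2 = 0.2
  [11.5→13.5]: (0.07+0.04)/2 × 2 = 0.11
  [13.5→15]: (0.04+0.02)/2 × 1.5 = 0.045
  Sum = 5.88 mg/L·h
buccal film tail: 0.02/0.306 = 0.065; AUC_ev,0→∞ = 5.88 + 0.065 = 5.945 mg/L·h
F = (AUC_ev/D_ev)/(AUC_iv/D_iv) = (5.945/500)/(49.522/200) = 0.01189/0.24761 = 0.0480

F = 0.0480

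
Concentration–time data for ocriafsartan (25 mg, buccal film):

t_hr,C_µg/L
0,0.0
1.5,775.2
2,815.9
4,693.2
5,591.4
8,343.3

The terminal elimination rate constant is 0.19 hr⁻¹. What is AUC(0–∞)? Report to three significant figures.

AUC = 6340 µg/L·hr

Trapezoidal AUC_0→8:
  [0→1.5]: (0.0+775.2)/2 × 1.5 = 581.4
  [1.5→2]: (775.2+815.9)/2 × 0.5 = 397.775
  [2→4]: (815.9+693.2)/2 × 2 = 1509.1
  [4→5]: (693.2+591.4)/2 × 1 = 642.3
  [5→8]: (591.4+343.3)/2 × 3 = 1402.05
  Sum = 4532.625 µg/L·hr
Extrapolated tail: C_last / k_e = 343.3 / 0.19 = 1806.842
AUC_0→∞ = 4532.625 + 1806.842 = 6339.467 µg/L·hr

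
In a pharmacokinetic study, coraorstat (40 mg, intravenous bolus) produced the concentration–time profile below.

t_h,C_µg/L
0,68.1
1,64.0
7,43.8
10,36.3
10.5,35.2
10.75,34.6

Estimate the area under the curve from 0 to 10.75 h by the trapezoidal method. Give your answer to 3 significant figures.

AUC = 536 µg/L·h

Trapezoidal AUC_0→10.75:
  [0→1]: (68.1+64.0)/2 × 1 = 66.05
  [1→7]: (64.0+43.8)/2 × 6 = 323.4
  [7→10]: (43.8+36.3)/2 × 3 = 120.15
  [10→10.5]: (36.3+35.2)/2 × 0.5 = 17.875
  [10.5→10.75]: (35.2+34.6)/2 × 0.25 = 8.725
  Sum = 536.2 µg/L·h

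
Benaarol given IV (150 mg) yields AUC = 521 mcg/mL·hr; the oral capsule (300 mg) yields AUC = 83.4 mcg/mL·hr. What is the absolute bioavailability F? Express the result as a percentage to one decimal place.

F = 8.0%

F = (AUC_ev / D_ev) / (AUC_iv / D_iv)
  = (83.4/300) / (521/150)
  = 0.278 / 3.47333 = 0.0800
  = 8.00%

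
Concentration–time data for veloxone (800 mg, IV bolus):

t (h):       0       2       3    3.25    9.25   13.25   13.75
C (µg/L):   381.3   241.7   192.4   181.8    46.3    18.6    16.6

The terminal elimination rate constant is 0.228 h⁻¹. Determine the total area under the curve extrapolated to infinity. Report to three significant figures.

AUC = 1780 µg/L·h

Trapezoidal AUC_0→13.75:
  [0→2]: (381.3+241.7)/2 × 2 = 623.0
  [2→3]: (241.7+192.4)/2 × 1 = 217.05
  [3→3.25]: (192.4+181.8)/2 × 0.25 = 46.775
  [3.25→9.25]: (181.8+46.3)/2 × 6 = 684.3
  [9.25→13.25]: (46.3+18.6)/2 × 4 = 129.8
  [13.25→13.75]: (18.6+16.6)/2 × 0.5 = 8.8
  Sum = 1709.725 µg/L·h
Extrapolated tail: C_last / k_e = 16.6 / 0.228 = 72.807
AUC_0→∞ = 1709.725 + 72.807 = 1782.532 µg/L·h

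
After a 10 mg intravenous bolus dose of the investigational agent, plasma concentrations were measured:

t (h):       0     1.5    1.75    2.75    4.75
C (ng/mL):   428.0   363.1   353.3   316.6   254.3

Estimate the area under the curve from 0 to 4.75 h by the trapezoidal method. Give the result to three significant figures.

AUC = 1590 ng/mL·h

Trapezoidal AUC_0→4.75:
  [0→1.5]: (428.0+363.1)/2 × 1.5 = 593.325
  [1.5→1.75]: (363.1+353.3)/2 × 0.25 = 89.55
  [1.75→2.75]: (353.3+316.6)/2 × 1 = 334.95
  [2.75→4.75]: (316.6+254.3)/2 × 2 = 570.9
  Sum = 1588.725 ng/mL·h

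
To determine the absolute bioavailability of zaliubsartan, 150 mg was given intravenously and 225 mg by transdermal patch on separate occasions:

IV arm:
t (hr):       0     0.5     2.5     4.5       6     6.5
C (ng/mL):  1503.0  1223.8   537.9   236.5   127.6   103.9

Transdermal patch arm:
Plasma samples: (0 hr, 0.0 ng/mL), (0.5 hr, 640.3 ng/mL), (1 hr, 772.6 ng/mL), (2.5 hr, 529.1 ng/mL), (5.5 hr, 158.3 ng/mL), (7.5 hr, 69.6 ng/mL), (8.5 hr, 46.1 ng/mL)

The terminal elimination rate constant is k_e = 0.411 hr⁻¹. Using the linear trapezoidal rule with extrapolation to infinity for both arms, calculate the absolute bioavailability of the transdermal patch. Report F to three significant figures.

Trapezoidal AUC_0→6.5 (IV):
  [0→0.5]: (1503.0+1223.8)/2 × 0.5 = 681.7
  [0.5→2.5]: (1223.8+537.9)/2 × 2 = 1761.7
  [2.5→4.5]: (537.9+236.5)/2 × 2 = 774.4
  [4.5→6]: (236.5+127.6)/2 × 1.5 = 273.075
  [6→6.5]: (127.6+103.9)/2 × 0.5 = 57.875
  Sum = 3548.75 ng/mL·hr
IV tail: 103.9/0.411 = 252.798; AUC_iv,0→∞ = 3548.75 + 252.798 = 3801.548 ng/mL·hr
Trapezoidal AUC_0→8.5 (transdermal patch):
  [0→0.5]: (0.0+640.3)/2 × 0.5 = 160.075
  [0.5→1]: (640.3+772.6)/2 × 0.5 = 353.225
  [1→2.5]: (772.6+529.1)/2 × 1.5 = 976.275
  [2.5→5.5]: (529.1+158.3)/2 × 3 = 1031.1
  [5.5→7.5]: (158.3+69.6)/2 × 2 = 227.9
  [7.5→8.5]: (69.6+46.1)/2 × 1 = 57.85
  Sum = 2806.425 ng/mL·hr
transdermal patch tail: 46.1/0.411 = 112.165; AUC_ev,0→∞ = 2806.425 + 112.165 = 2918.59 ng/mL·hr
F = (AUC_ev/D_ev)/(AUC_iv/D_iv) = (2918.59/225)/(3801.548/150) = 12.9715/25.3437 = 0.5118

F = 0.512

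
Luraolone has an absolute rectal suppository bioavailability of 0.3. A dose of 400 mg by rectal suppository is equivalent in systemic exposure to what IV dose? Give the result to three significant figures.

Systemic exposure from an extravascular dose = F × D_ev, so the equivalent IV dose is F × D_ev.
D_iv = F × D_ev = 0.3 × 400 = 120 mg

D_iv = 120 mg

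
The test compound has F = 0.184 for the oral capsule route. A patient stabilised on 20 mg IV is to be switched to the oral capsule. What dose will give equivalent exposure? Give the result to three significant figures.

For equal systemic exposure: F × D_ev = D_iv
D_ev = D_iv / F = 20 / 0.184 = 108.696 mg

D_oral = 109 mg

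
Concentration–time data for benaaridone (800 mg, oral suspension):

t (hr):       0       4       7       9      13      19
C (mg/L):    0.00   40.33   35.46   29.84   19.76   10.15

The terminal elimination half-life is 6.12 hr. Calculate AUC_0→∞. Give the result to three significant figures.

Trapezoidal AUC_0→19:
  [0→4]: (0.00+40.33)/2 × 4 = 80.66
  [4→7]: (40.33+35.46)/2 × 3 = 113.685
  [7→9]: (35.46+29.84)/2 × 2 = 65.3
  [9→13]: (29.84+19.76)/2 × 4 = 99.2
  [13→19]: (19.76+10.15)/2 × 6 = 89.73
  Sum = 448.575 mg/L·hr
k_e = ln2 / t½ = 0.693147 / 6.12 = 0.1133 hr^-1
Extrapolated tail: C_last / k_e = 10.15 / 0.1133 = 89.585
AUC_0→∞ = 448.575 + 89.585 = 538.16 mg/L·hr

AUC = 538 mg/L·hr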